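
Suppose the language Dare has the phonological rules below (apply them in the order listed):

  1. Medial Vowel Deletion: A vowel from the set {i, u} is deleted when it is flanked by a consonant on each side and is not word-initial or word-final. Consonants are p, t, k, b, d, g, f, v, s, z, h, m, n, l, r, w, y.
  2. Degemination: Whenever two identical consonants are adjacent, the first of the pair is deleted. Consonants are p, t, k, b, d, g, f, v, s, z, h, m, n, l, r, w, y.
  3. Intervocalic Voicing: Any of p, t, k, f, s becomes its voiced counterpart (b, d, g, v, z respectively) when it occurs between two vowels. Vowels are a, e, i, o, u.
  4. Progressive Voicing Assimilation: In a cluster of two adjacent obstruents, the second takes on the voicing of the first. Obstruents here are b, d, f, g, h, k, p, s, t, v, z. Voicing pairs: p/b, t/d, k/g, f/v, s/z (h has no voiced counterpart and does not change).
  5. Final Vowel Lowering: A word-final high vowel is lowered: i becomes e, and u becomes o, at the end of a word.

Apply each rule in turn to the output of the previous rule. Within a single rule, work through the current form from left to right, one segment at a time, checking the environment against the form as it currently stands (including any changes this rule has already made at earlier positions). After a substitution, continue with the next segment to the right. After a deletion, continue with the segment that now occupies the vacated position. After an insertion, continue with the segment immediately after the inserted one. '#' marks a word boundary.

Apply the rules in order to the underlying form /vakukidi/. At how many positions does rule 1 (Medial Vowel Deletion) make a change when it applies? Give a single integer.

1 Medial Vowel Deletion: [vakukidi] → [vakkdi]
2 Degemination: [vakkdi] → [vakdi]
3 Intervocalic Voicing: no change — [vakdi]
4 Progressive Voicing Assimilation: [vakdi] → [vakti]
5 Final Vowel Lowering: [vakti] → [vakte]
Rule 1 changed 2 position(s).

2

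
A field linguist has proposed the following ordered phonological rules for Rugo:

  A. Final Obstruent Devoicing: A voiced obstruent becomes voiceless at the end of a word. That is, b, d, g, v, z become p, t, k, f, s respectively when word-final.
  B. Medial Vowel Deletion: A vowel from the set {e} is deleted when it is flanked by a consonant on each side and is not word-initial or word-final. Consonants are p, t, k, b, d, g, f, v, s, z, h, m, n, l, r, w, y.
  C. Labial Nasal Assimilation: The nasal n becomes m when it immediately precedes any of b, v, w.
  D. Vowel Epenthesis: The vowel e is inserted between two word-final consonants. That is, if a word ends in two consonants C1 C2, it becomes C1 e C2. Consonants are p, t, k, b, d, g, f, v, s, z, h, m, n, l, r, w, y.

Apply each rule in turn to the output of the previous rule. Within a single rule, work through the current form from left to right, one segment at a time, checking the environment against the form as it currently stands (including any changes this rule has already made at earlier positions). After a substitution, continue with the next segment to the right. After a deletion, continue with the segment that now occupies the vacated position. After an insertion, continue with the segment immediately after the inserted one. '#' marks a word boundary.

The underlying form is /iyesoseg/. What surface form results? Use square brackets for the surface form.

[iysosek]

A Final Obstruent Devoicing: [iyesoseg] → [iyesosek]
B Medial Vowel Deletion: [iyesosek] → [iysosk]
C Labial Nasal Assimilation: no change — [iysosk]
D Vowel Epenthesis: [iysosk] → [iysosek]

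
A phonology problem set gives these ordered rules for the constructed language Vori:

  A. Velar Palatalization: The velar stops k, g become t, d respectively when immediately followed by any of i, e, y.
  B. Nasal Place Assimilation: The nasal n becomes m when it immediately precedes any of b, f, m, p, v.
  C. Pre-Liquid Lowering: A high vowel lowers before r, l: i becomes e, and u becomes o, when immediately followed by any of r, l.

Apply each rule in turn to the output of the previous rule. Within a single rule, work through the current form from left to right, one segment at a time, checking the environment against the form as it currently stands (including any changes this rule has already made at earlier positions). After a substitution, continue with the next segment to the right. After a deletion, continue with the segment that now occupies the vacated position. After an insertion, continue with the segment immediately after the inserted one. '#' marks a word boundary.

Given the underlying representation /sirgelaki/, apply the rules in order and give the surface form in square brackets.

A Velar Palatalization: [sirgelaki] → [sirdelati]
B Nasal Place Assimilation: no change — [sirdelati]
C Pre-Liquid Lowering: [sirdelati] → [serdelati]

[serdelati]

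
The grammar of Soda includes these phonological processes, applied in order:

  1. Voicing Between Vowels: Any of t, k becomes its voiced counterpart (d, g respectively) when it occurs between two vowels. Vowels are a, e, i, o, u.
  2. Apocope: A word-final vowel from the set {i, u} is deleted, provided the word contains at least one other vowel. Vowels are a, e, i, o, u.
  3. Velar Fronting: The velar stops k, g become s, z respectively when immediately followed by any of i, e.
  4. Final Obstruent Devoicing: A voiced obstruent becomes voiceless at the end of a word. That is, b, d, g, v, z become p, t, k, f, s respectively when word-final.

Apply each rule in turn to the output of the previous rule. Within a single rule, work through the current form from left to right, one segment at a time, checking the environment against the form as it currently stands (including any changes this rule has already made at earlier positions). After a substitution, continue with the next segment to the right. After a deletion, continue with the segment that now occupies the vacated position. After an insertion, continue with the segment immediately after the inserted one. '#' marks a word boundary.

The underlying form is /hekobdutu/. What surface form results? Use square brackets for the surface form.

[hegobdut]

1 Voicing Between Vowels: [hekobdutu] → [hegobdudu]
2 Apocope: [hegobdudu] → [hegobdud]
3 Velar Fronting: no change — [hegobdud]
4 Final Obstruent Devoicing: [hegobdud] → [hegobdut]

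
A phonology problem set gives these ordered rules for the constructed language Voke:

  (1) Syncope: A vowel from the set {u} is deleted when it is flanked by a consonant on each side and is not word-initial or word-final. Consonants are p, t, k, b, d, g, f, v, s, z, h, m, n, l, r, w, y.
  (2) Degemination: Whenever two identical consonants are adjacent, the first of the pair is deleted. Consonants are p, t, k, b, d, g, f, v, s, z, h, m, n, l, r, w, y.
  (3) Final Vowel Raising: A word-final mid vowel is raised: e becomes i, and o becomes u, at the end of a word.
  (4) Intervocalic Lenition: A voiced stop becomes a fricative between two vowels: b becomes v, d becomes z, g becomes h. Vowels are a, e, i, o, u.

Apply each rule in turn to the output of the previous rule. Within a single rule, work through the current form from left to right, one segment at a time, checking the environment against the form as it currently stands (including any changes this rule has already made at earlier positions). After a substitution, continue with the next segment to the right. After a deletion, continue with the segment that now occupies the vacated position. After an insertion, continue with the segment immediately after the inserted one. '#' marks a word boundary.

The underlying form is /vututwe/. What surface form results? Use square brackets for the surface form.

[vtwi]

(1) Syncope: [vututwe] → [vttwe]
(2) Degemination: [vttwe] → [vtwe]
(3) Final Vowel Raising: [vtwe] → [vtwi]
(4) Intervocalic Lenition: no change — [vtwi]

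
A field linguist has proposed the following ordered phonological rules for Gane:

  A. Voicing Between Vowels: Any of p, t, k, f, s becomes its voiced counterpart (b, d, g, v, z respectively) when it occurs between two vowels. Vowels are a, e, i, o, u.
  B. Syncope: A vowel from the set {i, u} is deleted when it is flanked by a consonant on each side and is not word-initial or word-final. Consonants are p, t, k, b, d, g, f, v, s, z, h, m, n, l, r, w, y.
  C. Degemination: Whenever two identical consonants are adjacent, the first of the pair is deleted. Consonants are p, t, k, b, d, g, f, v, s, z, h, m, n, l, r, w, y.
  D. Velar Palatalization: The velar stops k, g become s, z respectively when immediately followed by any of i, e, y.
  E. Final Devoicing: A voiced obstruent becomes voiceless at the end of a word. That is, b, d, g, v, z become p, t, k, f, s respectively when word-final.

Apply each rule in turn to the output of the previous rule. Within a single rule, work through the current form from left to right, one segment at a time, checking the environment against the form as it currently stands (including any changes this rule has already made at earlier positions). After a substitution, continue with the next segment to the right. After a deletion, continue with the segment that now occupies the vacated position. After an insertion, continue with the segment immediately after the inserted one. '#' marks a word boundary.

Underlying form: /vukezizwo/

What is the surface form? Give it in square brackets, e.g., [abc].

A Voicing Between Vowels: [vukezizwo] → [vugezizwo]
B Syncope: [vugezizwo] → [vgezzwo]
C Degemination: [vgezzwo] → [vgezwo]
D Velar Palatalization: [vgezwo] → [vzezwo]
E Final Devoicing: no change — [vzezwo]

[vzezwo]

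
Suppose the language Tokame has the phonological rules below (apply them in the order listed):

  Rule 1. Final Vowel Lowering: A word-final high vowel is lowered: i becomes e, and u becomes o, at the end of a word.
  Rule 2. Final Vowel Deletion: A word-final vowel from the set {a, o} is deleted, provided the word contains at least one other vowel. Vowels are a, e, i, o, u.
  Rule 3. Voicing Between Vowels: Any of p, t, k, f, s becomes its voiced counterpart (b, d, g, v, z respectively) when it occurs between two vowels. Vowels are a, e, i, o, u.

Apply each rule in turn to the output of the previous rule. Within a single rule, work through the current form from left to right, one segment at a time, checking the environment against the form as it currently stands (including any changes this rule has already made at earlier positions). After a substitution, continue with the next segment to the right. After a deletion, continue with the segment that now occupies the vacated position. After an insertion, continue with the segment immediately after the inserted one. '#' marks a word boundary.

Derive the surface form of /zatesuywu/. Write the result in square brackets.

Rule 1 Final Vowel Lowering: [zatesuywu] → [zatesuywo]
Rule 2 Final Vowel Deletion: [zatesuywo] → [zatesuyw]
Rule 3 Voicing Between Vowels: [zatesuyw] → [zadezuyw]

[zadezuyw]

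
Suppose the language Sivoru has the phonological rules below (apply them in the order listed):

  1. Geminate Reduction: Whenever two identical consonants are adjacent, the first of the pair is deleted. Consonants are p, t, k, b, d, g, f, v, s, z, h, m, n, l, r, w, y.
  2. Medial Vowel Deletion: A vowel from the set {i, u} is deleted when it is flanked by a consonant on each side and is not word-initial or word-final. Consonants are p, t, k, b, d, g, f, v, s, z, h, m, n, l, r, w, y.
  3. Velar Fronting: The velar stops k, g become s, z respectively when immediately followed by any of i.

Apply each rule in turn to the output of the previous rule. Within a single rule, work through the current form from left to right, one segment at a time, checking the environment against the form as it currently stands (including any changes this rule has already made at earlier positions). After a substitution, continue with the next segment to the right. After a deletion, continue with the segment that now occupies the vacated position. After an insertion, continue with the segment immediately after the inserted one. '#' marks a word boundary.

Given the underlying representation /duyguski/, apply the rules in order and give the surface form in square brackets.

[dygssi]

1 Geminate Reduction: no change — [duyguski]
2 Medial Vowel Deletion: [duyguski] → [dygski]
3 Velar Fronting: [dygski] → [dygssi]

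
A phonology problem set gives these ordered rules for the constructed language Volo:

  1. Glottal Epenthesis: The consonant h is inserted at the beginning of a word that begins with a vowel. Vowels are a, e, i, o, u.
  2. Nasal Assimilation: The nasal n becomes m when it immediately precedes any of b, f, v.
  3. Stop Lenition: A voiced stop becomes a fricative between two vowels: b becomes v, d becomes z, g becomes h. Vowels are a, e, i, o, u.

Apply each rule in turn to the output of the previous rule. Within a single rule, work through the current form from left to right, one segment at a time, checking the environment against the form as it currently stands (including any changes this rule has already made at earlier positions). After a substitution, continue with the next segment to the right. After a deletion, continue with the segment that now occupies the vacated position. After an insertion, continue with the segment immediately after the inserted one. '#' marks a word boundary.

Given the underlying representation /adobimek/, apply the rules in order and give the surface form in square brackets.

[hazovimek]

1 Glottal Epenthesis: [adobimek] → [hadobimek]
2 Nasal Assimilation: no change — [hadobimek]
3 Stop Lenition: [hadobimek] → [hazovimek]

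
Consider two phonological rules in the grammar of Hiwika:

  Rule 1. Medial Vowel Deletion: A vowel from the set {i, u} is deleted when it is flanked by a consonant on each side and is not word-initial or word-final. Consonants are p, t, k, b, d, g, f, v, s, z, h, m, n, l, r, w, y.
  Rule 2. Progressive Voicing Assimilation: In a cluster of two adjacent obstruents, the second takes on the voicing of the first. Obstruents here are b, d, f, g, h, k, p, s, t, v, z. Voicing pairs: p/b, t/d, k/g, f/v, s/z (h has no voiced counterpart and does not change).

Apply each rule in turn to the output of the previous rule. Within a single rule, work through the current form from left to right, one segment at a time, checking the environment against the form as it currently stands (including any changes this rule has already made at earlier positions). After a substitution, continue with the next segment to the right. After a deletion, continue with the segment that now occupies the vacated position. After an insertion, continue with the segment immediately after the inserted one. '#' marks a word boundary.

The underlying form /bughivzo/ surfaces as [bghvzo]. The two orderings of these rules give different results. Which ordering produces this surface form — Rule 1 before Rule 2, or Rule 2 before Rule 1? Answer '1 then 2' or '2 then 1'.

Order 1 then 2:
  1 Medial Vowel Deletion: [bughivzo] → [bghvzo]
  2 Progressive Voicing Assimilation: [bghvzo] → [bghfso]
  result: [bghfso]
Order 2 then 1:
  2 Progressive Voicing Assimilation: no change — [bughivzo]
  1 Medial Vowel Deletion: [bughivzo] → [bghvzo]
  result: [bghvzo]

2 then 1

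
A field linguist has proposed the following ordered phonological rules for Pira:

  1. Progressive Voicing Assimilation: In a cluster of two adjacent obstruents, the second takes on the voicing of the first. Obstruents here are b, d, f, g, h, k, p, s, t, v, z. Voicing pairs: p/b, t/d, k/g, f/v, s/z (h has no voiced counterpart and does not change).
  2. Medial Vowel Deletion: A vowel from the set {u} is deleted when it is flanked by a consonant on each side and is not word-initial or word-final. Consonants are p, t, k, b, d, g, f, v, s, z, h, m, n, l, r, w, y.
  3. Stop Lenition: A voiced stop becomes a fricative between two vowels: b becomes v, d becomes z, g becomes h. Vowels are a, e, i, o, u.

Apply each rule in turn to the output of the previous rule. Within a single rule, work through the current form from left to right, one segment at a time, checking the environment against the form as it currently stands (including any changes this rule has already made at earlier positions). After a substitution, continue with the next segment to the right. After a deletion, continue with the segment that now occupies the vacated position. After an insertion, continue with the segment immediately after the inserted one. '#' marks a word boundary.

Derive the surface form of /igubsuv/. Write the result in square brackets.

1 Progressive Voicing Assimilation: [igubsuv] → [igubzuv]
2 Medial Vowel Deletion: [igubzuv] → [igbzv]
3 Stop Lenition: no change — [igbzv]

[igbzv]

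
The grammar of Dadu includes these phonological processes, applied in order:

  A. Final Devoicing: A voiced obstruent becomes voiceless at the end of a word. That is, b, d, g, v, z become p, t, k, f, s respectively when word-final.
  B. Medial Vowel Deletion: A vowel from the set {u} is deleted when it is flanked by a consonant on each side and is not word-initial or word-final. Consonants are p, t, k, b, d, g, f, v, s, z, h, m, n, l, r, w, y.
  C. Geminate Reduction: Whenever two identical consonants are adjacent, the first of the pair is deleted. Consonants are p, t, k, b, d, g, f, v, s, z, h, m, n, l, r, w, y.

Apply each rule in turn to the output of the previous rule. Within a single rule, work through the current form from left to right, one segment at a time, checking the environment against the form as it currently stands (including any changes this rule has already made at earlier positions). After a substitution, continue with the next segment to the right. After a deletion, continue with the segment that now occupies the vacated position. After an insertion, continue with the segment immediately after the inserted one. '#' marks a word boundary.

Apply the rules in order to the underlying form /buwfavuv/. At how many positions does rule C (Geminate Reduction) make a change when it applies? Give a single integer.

0

A Final Devoicing: [buwfavuv] → [buwfavuf]
B Medial Vowel Deletion: [buwfavuf] → [bwfavf]
C Geminate Reduction: no change — [bwfavf]
Rule C changed 0 position(s).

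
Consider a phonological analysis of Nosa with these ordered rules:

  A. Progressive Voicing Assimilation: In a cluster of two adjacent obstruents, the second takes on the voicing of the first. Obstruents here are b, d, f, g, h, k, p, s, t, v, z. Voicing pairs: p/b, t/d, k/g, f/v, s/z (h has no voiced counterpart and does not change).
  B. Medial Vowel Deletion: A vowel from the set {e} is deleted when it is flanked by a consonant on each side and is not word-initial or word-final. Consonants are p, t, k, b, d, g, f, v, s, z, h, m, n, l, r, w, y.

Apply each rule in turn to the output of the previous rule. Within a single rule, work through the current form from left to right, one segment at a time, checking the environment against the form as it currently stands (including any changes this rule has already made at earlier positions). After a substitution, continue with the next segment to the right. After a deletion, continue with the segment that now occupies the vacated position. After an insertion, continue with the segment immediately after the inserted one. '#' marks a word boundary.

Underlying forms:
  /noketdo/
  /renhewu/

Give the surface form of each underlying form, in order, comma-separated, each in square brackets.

[noktto], [rnhwu]

/noketdo/:
  A Progressive Voicing Assimilation: [noketdo] → [noketto]
  B Medial Vowel Deletion: [noketto] → [noktto]
/renhewu/:
  A Progressive Voicing Assimilation: no change — [renhewu]
  B Medial Vowel Deletion: [renhewu] → [rnhwu]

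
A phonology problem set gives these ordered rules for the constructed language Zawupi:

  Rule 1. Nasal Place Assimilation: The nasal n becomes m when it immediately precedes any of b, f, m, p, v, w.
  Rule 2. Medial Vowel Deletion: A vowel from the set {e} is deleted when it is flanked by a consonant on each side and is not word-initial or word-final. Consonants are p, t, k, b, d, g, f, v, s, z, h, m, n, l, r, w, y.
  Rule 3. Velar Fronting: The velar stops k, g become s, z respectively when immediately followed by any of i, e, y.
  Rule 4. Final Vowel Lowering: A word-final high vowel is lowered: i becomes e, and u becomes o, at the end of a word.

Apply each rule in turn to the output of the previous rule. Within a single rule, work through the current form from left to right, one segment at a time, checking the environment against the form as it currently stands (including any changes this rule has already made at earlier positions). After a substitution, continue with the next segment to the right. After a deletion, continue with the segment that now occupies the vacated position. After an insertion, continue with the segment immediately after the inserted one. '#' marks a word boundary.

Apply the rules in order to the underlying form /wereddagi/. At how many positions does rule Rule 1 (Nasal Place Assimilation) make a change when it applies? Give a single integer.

Rule 1 Nasal Place Assimilation: no change — [wereddagi]
Rule 2 Medial Vowel Deletion: [wereddagi] → [wrddagi]
Rule 3 Velar Fronting: [wrddagi] → [wrddazi]
Rule 4 Final Vowel Lowering: [wrddazi] → [wrddaze]
Rule Rule 1 changed 0 position(s).

0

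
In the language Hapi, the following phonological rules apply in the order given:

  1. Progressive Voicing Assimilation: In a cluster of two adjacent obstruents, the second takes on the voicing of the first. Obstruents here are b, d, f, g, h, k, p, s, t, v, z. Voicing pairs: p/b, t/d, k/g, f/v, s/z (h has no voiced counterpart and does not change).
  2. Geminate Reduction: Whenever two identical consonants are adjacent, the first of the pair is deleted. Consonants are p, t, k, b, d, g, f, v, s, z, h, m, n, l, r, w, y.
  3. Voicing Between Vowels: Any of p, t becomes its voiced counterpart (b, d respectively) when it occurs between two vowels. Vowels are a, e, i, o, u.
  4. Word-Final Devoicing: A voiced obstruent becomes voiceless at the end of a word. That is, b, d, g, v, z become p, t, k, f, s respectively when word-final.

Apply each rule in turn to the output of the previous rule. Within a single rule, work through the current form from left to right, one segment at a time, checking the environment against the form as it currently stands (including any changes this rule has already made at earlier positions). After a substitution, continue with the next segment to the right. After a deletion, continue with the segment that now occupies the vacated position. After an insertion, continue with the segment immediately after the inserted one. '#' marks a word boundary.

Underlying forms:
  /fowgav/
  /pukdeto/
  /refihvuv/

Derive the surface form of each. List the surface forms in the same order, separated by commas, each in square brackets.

/fowgav/:
  1 Progressive Voicing Assimilation: no change — [fowgav]
  2 Geminate Reduction: no change — [fowgav]
  3 Voicing Between Vowels: no change — [fowgav]
  4 Word-Final Devoicing: [fowgav] → [fowgaf]
/pukdeto/:
  1 Progressive Voicing Assimilation: [pukdeto] → [pukteto]
  2 Geminate Reduction: no change — [pukteto]
  3 Voicing Between Vowels: [pukteto] → [puktedo]
  4 Word-Final Devoicing: no change — [puktedo]
/refihvuv/:
  1 Progressive Voicing Assimilation: [refihvuv] → [refihfuv]
  2 Geminate Reduction: no change — [refihfuv]
  3 Voicing Between Vowels: no change — [refihfuv]
  4 Word-Final Devoicing: [refihfuv] → [refihfuf]

[fowgaf], [puktedo], [refihfuf]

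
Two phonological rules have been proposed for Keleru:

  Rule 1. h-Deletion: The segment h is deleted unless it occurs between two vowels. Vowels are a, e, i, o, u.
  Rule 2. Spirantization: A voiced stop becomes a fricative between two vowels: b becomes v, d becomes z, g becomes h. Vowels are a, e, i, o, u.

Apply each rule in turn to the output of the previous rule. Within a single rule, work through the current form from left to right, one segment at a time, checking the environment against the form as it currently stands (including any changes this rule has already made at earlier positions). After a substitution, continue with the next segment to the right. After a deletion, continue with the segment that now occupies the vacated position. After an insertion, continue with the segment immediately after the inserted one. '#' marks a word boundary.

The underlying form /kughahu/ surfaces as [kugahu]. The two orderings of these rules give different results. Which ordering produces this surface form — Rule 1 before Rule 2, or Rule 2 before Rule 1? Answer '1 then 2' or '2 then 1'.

2 then 1

Order 1 then 2:
  1 h-Deletion: [kughahu] → [kugahu]
  2 Spirantization: [kugahu] → [kuhahu]
  result: [kuhahu]
Order 2 then 1:
  2 Spirantization: no change — [kughahu]
  1 h-Deletion: [kughahu] → [kugahu]
  result: [kugahu]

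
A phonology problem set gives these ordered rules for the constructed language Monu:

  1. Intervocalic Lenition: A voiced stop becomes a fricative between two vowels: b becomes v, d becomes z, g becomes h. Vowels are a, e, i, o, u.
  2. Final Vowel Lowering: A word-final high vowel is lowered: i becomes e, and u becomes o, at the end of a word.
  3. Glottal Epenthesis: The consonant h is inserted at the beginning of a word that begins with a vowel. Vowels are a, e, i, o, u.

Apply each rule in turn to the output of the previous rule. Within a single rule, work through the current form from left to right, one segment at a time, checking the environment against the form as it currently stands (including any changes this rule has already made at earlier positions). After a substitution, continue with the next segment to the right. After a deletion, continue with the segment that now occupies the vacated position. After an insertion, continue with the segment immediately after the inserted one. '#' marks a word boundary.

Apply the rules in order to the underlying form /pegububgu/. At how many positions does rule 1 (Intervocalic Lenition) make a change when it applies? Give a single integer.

2

1 Intervocalic Lenition: [pegububgu] → [pehuvubgu]
2 Final Vowel Lowering: [pehuvubgu] → [pehuvubgo]
3 Glottal Epenthesis: no change — [pehuvubgo]
Rule 1 changed 2 position(s).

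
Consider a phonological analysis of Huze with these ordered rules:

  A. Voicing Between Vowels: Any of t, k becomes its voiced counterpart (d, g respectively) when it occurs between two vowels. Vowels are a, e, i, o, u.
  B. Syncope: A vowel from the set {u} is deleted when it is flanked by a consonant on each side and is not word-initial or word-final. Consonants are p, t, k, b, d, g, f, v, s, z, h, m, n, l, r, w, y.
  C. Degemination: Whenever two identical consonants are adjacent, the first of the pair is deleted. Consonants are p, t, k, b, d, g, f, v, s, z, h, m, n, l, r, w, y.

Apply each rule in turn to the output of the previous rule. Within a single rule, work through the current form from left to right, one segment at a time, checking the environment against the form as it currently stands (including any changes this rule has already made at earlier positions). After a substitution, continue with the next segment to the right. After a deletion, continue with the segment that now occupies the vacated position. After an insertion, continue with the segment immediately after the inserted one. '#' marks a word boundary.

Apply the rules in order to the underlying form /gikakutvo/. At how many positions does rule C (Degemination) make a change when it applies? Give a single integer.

A Voicing Between Vowels: [gikakutvo] → [gigagutvo]
B Syncope: [gigagutvo] → [gigagtvo]
C Degemination: no change — [gigagtvo]
Rule C changed 0 position(s).

0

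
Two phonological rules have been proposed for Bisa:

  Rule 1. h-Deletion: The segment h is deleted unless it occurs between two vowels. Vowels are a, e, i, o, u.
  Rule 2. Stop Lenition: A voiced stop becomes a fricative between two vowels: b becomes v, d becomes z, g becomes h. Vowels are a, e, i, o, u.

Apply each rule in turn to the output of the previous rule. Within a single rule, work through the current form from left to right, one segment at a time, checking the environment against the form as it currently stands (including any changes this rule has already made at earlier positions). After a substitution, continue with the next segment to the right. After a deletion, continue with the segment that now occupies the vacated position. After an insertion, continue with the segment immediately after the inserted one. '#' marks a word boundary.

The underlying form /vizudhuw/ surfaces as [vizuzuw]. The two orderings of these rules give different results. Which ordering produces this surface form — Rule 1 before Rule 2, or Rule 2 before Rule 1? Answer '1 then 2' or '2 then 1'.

1 then 2

Order 1 then 2:
  1 h-Deletion: [vizudhuw] → [vizuduw]
  2 Stop Lenition: [vizuduw] → [vizuzuw]
  result: [vizuzuw]
Order 2 then 1:
  2 Stop Lenition: no change — [vizudhuw]
  1 h-Deletion: [vizudhuw] → [vizuduw]
  result: [vizuduw]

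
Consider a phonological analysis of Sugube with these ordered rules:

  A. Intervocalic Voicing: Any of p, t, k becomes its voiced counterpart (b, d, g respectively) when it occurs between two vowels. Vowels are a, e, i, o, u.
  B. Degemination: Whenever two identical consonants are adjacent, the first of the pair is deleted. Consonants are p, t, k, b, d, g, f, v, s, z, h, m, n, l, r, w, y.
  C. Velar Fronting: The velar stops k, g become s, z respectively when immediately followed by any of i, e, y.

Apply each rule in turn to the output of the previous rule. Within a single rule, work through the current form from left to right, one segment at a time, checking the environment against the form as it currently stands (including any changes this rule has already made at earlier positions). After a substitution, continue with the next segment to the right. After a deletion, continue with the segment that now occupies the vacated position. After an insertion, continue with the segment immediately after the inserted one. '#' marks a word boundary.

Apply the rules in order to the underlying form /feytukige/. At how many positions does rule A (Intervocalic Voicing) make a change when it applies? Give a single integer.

1

A Intervocalic Voicing: [feytukige] → [feytugige]
B Degemination: no change — [feytugige]
C Velar Fronting: [feytugige] → [feytuzize]
Rule A changed 1 position(s).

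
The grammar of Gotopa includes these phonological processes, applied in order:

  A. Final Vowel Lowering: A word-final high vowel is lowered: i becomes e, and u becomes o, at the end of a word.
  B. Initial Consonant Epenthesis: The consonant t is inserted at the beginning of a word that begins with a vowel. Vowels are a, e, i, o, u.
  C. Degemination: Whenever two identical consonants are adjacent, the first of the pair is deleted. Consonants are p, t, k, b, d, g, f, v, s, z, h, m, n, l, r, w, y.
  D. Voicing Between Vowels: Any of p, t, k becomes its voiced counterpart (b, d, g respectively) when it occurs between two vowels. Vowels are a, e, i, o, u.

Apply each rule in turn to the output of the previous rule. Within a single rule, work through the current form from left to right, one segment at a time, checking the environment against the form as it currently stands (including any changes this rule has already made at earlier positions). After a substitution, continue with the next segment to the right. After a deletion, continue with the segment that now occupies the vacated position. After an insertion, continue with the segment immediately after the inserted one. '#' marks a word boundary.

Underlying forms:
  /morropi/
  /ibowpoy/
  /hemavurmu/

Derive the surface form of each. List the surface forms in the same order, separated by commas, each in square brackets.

/morropi/:
  A Final Vowel Lowering: [morropi] → [morrope]
  B Initial Consonant Epenthesis: no change — [morrope]
  C Degemination: [morrope] → [morope]
  D Voicing Between Vowels: [morope] → [morobe]
/ibowpoy/:
  A Final Vowel Lowering: no change — [ibowpoy]
  B Initial Consonant Epenthesis: [ibowpoy] → [tibowpoy]
  C Degemination: no change — [tibowpoy]
  D Voicing Between Vowels: no change — [tibowpoy]
/hemavurmu/:
  A Final Vowel Lowering: [hemavurmu] → [hemavurmo]
  B Initial Consonant Epenthesis: no change — [hemavurmo]
  C Degemination: no change — [hemavurmo]
  D Voicing Between Vowels: no change — [hemavurmo]

[morobe], [tibowpoy], [hemavurmo]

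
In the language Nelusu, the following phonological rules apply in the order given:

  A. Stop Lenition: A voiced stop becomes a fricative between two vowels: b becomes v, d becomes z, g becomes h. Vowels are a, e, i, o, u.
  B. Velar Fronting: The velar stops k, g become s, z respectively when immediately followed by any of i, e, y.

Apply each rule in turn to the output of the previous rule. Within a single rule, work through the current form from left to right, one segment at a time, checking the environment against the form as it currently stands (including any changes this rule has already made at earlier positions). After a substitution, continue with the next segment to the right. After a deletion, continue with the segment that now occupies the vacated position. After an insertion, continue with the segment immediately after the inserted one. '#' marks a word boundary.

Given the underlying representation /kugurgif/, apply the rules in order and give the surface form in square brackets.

[kuhurzif]

A Stop Lenition: [kugurgif] → [kuhurgif]
B Velar Fronting: [kuhurgif] → [kuhurzif]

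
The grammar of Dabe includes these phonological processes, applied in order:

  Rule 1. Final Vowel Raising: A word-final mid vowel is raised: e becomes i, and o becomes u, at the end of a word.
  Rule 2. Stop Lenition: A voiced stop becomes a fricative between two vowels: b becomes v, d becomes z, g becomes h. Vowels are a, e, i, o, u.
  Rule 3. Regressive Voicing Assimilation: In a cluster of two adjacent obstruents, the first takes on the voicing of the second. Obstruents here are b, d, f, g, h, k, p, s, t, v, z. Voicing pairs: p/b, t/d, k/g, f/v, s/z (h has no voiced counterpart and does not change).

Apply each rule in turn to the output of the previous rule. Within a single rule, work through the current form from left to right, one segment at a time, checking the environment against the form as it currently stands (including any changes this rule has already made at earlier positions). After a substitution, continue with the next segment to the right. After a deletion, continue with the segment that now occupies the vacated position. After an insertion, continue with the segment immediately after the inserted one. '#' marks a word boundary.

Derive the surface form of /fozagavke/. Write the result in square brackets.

Rule 1 Final Vowel Raising: [fozagavke] → [fozagavki]
Rule 2 Stop Lenition: [fozagavki] → [fozahavki]
Rule 3 Regressive Voicing Assimilation: [fozahavki] → [fozahafki]

[fozahafki]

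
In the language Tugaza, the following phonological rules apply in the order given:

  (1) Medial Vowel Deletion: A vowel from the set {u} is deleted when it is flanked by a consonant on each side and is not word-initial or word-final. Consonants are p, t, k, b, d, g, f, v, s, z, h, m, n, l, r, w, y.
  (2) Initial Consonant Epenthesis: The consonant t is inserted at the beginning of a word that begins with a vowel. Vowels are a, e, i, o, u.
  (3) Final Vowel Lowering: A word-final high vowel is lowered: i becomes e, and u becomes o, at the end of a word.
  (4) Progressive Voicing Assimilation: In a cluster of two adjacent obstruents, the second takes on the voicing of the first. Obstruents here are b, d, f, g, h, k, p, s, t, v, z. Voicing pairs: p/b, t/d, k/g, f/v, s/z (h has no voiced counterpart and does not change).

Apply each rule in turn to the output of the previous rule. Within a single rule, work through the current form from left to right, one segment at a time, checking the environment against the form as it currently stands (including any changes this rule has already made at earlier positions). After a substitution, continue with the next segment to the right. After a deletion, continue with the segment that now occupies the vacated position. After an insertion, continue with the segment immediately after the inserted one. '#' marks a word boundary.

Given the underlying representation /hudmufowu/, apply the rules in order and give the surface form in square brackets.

[htmfowo]

(1) Medial Vowel Deletion: [hudmufowu] → [hdmfowu]
(2) Initial Consonant Epenthesis: no change — [hdmfowu]
(3) Final Vowel Lowering: [hdmfowu] → [hdmfowo]
(4) Progressive Voicing Assimilation: [hdmfowo] → [htmfowo]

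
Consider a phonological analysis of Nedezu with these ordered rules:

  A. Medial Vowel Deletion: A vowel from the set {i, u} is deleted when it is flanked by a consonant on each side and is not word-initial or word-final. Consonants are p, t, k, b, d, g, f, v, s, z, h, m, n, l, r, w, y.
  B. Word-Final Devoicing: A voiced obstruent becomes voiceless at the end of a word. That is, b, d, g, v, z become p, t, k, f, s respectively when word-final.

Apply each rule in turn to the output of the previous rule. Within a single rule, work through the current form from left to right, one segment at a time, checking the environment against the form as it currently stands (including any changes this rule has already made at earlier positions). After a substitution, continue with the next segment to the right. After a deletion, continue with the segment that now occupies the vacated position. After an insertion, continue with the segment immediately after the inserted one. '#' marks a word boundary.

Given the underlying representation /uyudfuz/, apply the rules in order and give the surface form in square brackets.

[uydfs]

A Medial Vowel Deletion: [uyudfuz] → [uydfz]
B Word-Final Devoicing: [uydfz] → [uydfs]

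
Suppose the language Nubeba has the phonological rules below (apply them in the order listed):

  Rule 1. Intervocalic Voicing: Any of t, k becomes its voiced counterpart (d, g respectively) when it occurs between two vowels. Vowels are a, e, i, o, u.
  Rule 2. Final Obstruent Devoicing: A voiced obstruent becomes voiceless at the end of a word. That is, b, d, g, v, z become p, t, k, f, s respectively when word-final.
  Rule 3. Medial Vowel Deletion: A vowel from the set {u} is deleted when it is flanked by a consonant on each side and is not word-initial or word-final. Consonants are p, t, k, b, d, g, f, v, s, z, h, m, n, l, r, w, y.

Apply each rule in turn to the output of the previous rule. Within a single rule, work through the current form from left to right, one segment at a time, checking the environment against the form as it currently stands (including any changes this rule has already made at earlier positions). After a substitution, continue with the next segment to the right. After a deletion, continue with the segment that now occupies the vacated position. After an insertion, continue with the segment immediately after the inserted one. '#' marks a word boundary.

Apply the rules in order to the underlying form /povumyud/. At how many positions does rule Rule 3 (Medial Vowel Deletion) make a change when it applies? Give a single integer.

Rule 1 Intervocalic Voicing: no change — [povumyud]
Rule 2 Final Obstruent Devoicing: [povumyud] → [povumyut]
Rule 3 Medial Vowel Deletion: [povumyut] → [povmyt]
Rule Rule 3 changed 2 position(s).

2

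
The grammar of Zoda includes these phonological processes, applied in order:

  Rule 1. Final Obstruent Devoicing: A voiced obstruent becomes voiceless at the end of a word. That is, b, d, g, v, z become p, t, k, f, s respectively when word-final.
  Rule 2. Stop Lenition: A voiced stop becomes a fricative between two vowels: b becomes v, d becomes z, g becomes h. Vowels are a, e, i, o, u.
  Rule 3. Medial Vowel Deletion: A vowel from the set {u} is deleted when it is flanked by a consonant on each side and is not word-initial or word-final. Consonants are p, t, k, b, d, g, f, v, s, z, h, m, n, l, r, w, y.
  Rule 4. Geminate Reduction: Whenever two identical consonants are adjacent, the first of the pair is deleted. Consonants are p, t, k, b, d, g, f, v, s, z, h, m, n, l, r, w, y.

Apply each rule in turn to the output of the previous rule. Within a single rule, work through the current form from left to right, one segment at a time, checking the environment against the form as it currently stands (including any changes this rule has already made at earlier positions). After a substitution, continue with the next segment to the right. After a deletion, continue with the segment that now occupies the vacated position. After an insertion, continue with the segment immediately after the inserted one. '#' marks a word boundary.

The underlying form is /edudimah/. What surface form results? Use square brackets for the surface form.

Rule 1 Final Obstruent Devoicing: no change — [edudimah]
Rule 2 Stop Lenition: [edudimah] → [ezuzimah]
Rule 3 Medial Vowel Deletion: [ezuzimah] → [ezzimah]
Rule 4 Geminate Reduction: [ezzimah] → [ezimah]

[ezimah]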